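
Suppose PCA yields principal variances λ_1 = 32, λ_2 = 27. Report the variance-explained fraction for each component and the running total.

Step 1 — total variance = trace(Sigma) = Σ λ_i = 32 + 27 = 59.

Step 2 — fraction explained by component i = λ_i / Σ λ:
  PC1: 32/59 = 0.5424
  PC2: 27/59 = 0.4576

Step 3 — cumulative fraction after k components = (λ_1 + ... + λ_k) / Σ λ:
  k = 1: 32/59 = 0.5424
  k = 2: (32 + 27)/59 = 59/59 = 1

Summary (fraction, with percent):

explained: PC1 0.5424 (54.24%), PC2 0.4576 (45.76%);  cumulative: 0.5424, 1


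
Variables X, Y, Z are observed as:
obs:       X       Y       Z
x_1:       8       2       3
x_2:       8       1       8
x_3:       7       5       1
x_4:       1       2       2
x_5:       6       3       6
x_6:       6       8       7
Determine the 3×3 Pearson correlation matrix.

Step 1 — column means:
  mean(X) = (8 + 8 + 7 + 1 + 6 + 6) / 6 = 36/6 = 6
  mean(Y) = (2 + 1 + 5 + 2 + 3 + 8) / 6 = 21/6 = 3.5
  mean(Z) = (3 + 8 + 1 + 2 + 6 + 7) / 6 = 27/6 = 4.5

Step 2 — sample variances and covariances s[i,j] = (1/(n-1)) · Σ_k (x_{k,i} - mean_i) · (x_{k,j} - mean_j), with n-1 = 5:
  s[X,X] = ((2)·(2) + (2)·(2) + (1)·(1) + (-5)·(-5) + (0)·(0) + (0)·(0)) / 5 = 34/5 = 6.8
  s[X,Y] = ((2)·(-1.5) + (2)·(-2.5) + (1)·(1.5) + (-5)·(-1.5) + (0)·(-0.5) + (0)·(4.5)) / 5 = 1/5 = 0.2
  s[X,Z] = ((2)·(-1.5) + (2)·(3.5) + (1)·(-3.5) + (-5)·(-2.5) + (0)·(1.5) + (0)·(2.5)) / 5 = 13/5 = 2.6
  s[Y,Y] = ((-1.5)·(-1.5) + (-2.5)·(-2.5) + (1.5)·(1.5) + (-1.5)·(-1.5) + (-0.5)·(-0.5) + (4.5)·(4.5)) / 5 = 33.5/5 = 6.7
  s[Y,Z] = ((-1.5)·(-1.5) + (-2.5)·(3.5) + (1.5)·(-3.5) + (-1.5)·(-2.5) + (-0.5)·(1.5) + (4.5)·(2.5)) / 5 = 2.5/5 = 0.5
  s[Z,Z] = ((-1.5)·(-1.5) + (3.5)·(3.5) + (-3.5)·(-3.5) + (-2.5)·(-2.5) + (1.5)·(1.5) + (2.5)·(2.5)) / 5 = 41.5/5 = 8.3
  Sample standard deviations s_i = √(s[i,i]):
  s(X) = √(6.8) = 2.6077
  s(Y) = √(6.7) = 2.5884
  s(Z) = √(8.3) = 2.881

Step 3 — r_{ij} = s_{ij} / (s_i · s_j):
  r[X,X] = 1 (diagonal).
  r[X,Y] = 0.2 / (2.6077 · 2.5884) = 0.2 / 6.7498 = 0.0296
  r[X,Z] = 2.6 / (2.6077 · 2.881) = 2.6 / 7.5127 = 0.3461
  r[Y,Y] = 1 (diagonal).
  r[Y,Z] = 0.5 / (2.5884 · 2.881) = 0.5 / 7.4572 = 0.067
  r[Z,Z] = 1 (diagonal).

R is symmetric with unit diagonal. Assembling:

R = [[1, 0.0296, 0.3461],
 [0.0296, 1, 0.067],
 [0.3461, 0.067, 1]]


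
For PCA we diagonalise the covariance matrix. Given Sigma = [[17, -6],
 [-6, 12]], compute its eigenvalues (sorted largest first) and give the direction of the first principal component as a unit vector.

Step 1 — characteristic polynomial of 2×2 Sigma:
  det(Sigma - λI) = λ² - trace · λ + det = 0.
  trace = 17 + 12 = 29, det = 17·12 - (-6)² = 168.
Step 2 — discriminant:
  Δ = trace² - 4·det = 841 - 672 = 169.
Step 3 — eigenvalues:
  λ = (trace ± √Δ)/2 = (29 ± 13)/2,
  λ_1 = 21,  λ_2 = 8.

Step 4 — unit eigenvector for λ_1: solve (Sigma - λ_1 I)v = 0. First row:
  (17 - 21)·v_x + (-6)·v_y = 0, i.e. (-4)·v_x + (-6)·v_y = 0,
  so v ∝ (b, λ_1 - a) = (-6, 4); multiply by -1 so the first entry is positive: u = (6, -4).
  ||u|| = √((6)² + (-4)²) = √(52) ≈ 7.2111,
  v_1 = u/||u|| ≈ (0.8321, -0.5547) (||v_1|| = 1).

λ_1 = 21,  λ_2 = 8;  v_1 ≈ (0.8321, -0.5547)


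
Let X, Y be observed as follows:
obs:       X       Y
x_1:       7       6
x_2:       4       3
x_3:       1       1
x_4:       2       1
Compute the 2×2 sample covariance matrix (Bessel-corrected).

Step 1 — column means:
  mean(X) = (7 + 4 + 1 + 2) / 4 = 14/4 = 3.5
  mean(Y) = (6 + 3 + 1 + 1) / 4 = 11/4 = 2.75

Step 2 — sample covariance S[i,j] = (1/(n-1)) · Σ_k (x_{k,i} - mean_i) · (x_{k,j} - mean_j), with n-1 = 3.
  S[X,X] = ((3.5)·(3.5) + (0.5)·(0.5) + (-2.5)·(-2.5) + (-1.5)·(-1.5)) / 3 = 21/3 = 7
  S[X,Y] = ((3.5)·(3.25) + (0.5)·(0.25) + (-2.5)·(-1.75) + (-1.5)·(-1.75)) / 3 = 18.5/3 = 6.1667
  S[Y,Y] = ((3.25)·(3.25) + (0.25)·(0.25) + (-1.75)·(-1.75) + (-1.75)·(-1.75)) / 3 = 16.75/3 = 5.5833

S is symmetric (S[j,i] = S[i,j]). Assembling:

S = [[7, 6.1667],
 [6.1667, 5.5833]]


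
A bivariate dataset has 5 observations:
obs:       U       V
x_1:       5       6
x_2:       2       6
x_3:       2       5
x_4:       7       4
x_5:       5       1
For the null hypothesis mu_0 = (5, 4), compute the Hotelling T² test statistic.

Step 1 — sample mean vector:
  mean(U) = (5 + 2 + 2 + 7 + 5) / 5 = 21/5 = 4.2
  mean(V) = (6 + 6 + 5 + 4 + 1) / 5 = 22/5 = 4.4
  x̄ = (4.2, 4.4),  deviation x̄ - mu_0 = (4.2, 4.4) - (5, 4) = (-0.8, 0.4).

Step 2 — sample covariance matrix, S[i,j] = (1/(n-1)) · Σ_k (x_{k,i} - mean_i) · (x_{k,j} - mean_j), divisor n-1 = 4:
  S[U,U] = ((0.8)·(0.8) + (-2.2)·(-2.2) + (-2.2)·(-2.2) + (2.8)·(2.8) + (0.8)·(0.8)) / 4 = 18.8/4 = 4.7
  S[U,V] = ((0.8)·(1.6) + (-2.2)·(1.6) + (-2.2)·(0.6) + (2.8)·(-0.4) + (0.8)·(-3.4)) / 4 = -7.4/4 = -1.85
  S[V,V] = ((1.6)·(1.6) + (1.6)·(1.6) + (0.6)·(0.6) + (-0.4)·(-0.4) + (-3.4)·(-3.4)) / 4 = 17.2/4 = 4.3
  S = [[4.7, -1.85],
 [-1.85, 4.3]].

Step 3 — invert S. det(S) = 4.7·4.3 - (-1.85)² = 16.7875.
  S^{-1} = (1/det) · [[d, -b], [-b, a]] = [[0.2561, 0.1102],
 [0.1102, 0.28]].

Step 4 — quadratic form (x̄ - mu_0)^T · S^{-1} · (x̄ - mu_0):
  S^{-1} · (x̄ - mu_0) = (-0.1608, 0.0238),
  (x̄ - mu_0)^T · [...] = (-0.8)·(-0.1608) + (0.4)·(0.0238) = 0.1382.

Step 5 — scale by n: T² = 5 · 0.1382 = 0.691.

T² ≈ 0.691


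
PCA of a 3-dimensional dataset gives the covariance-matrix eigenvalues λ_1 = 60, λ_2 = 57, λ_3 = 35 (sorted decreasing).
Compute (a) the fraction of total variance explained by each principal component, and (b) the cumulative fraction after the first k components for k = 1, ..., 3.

Step 1 — total variance = trace(Sigma) = Σ λ_i = 60 + 57 + 35 = 152.

Step 2 — fraction explained by component i = λ_i / Σ λ:
  PC1: 60/152 = 0.3947
  PC2: 57/152 = 0.375
  PC3: 35/152 = 0.2303

Step 3 — cumulative fraction after k components = (λ_1 + ... + λ_k) / Σ λ:
  k = 1: 60/152 = 0.3947
  k = 2: (60 + 57)/152 = 117/152 = 0.7697
  k = 3: (60 + 57 + 35)/152 = 152/152 = 1

Summary (fraction, with percent):

explained: PC1 0.3947 (39.47%), PC2 0.375 (37.5%), PC3 0.2303 (23.03%);  cumulative: 0.3947, 0.7697, 1


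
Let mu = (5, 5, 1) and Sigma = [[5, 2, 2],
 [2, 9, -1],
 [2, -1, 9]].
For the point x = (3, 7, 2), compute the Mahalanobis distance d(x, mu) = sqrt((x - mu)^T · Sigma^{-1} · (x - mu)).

Step 1 — centre the observation: (x - mu) = (-2, 2, 1).

Step 2 — invert Sigma (cofactor / det for 3×3, or solve directly):
  Sigma^{-1} = [[0.25, -0.0625, -0.0625],
 [-0.0625, 0.1281, 0.0281],
 [-0.0625, 0.0281, 0.1281]].

Step 3 — form the quadratic (x - mu)^T · Sigma^{-1} · (x - mu):
  Sigma^{-1} · (x - mu) = (-0.6875, 0.4094, 0.3094).
  (x - mu)^T · [Sigma^{-1} · (x - mu)] = (-2)·(-0.6875) + (2)·(0.4094) + (1)·(0.3094) = 2.5031.

Step 4 — take square root: d = √(2.5031) ≈ 1.5821.

d(x, mu) = √(2.5031) ≈ 1.5821


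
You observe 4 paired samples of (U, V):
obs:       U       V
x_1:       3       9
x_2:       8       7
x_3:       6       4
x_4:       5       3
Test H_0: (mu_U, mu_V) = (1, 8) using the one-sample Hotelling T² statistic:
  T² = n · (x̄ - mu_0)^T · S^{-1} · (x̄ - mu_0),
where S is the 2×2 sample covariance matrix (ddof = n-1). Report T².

Step 1 — sample mean vector:
  mean(U) = (3 + 8 + 6 + 5) / 4 = 22/4 = 5.5
  mean(V) = (9 + 7 + 4 + 3) / 4 = 23/4 = 5.75
  x̄ = (5.5, 5.75),  deviation x̄ - mu_0 = (5.5, 5.75) - (1, 8) = (4.5, -2.25).

Step 2 — sample covariance matrix, S[i,j] = (1/(n-1)) · Σ_k (x_{k,i} - mean_i) · (x_{k,j} - mean_j), divisor n-1 = 3:
  S[U,U] = ((-2.5)·(-2.5) + (2.5)·(2.5) + (0.5)·(0.5) + (-0.5)·(-0.5)) / 3 = 13/3 = 4.3333
  S[U,V] = ((-2.5)·(3.25) + (2.5)·(1.25) + (0.5)·(-1.75) + (-0.5)·(-2.75)) / 3 = -4.5/3 = -1.5
  S[V,V] = ((3.25)·(3.25) + (1.25)·(1.25) + (-1.75)·(-1.75) + (-2.75)·(-2.75)) / 3 = 22.75/3 = 7.5833
  S = [[4.3333, -1.5],
 [-1.5, 7.5833]].

Step 3 — invert S. det(S) = 4.3333·7.5833 - (-1.5)² = 30.6111.
  S^{-1} = (1/det) · [[d, -b], [-b, a]] = [[0.2477, 0.049],
 [0.049, 0.1416]].

Step 4 — quadratic form (x̄ - mu_0)^T · S^{-1} · (x̄ - mu_0):
  S^{-1} · (x̄ - mu_0) = (1.0045, -0.098),
  (x̄ - mu_0)^T · [...] = (4.5)·(1.0045) + (-2.25)·(-0.098) = 4.7409.

Step 5 — scale by n: T² = 4 · 4.7409 = 18.9637.

T² ≈ 18.9637


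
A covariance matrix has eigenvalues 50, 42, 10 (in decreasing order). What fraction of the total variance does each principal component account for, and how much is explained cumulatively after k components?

Step 1 — total variance = trace(Sigma) = Σ λ_i = 50 + 42 + 10 = 102.

Step 2 — fraction explained by component i = λ_i / Σ λ:
  PC1: 50/102 = 0.4902
  PC2: 42/102 = 0.4118
  PC3: 10/102 = 0.098

Step 3 — cumulative fraction after k components = (λ_1 + ... + λ_k) / Σ λ:
  k = 1: 50/102 = 0.4902
  k = 2: (50 + 42)/102 = 92/102 = 0.902
  k = 3: (50 + 42 + 10)/102 = 102/102 = 1

Summary (fraction, with percent):

explained: PC1 0.4902 (49.02%), PC2 0.4118 (41.18%), PC3 0.098 (9.8%);  cumulative: 0.4902, 0.902, 1


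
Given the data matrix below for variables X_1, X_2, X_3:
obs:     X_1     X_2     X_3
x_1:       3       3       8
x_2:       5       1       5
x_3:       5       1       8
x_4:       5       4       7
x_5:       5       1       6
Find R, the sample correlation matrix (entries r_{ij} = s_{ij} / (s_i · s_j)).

Step 1 — column means:
  mean(X_1) = (3 + 5 + 5 + 5 + 5) / 5 = 23/5 = 4.6
  mean(X_2) = (3 + 1 + 1 + 4 + 1) / 5 = 10/5 = 2
  mean(X_3) = (8 + 5 + 8 + 7 + 6) / 5 = 34/5 = 6.8

Step 2 — sample variances and covariances s[i,j] = (1/(n-1)) · Σ_k (x_{k,i} - mean_i) · (x_{k,j} - mean_j), with n-1 = 4:
  s[X_1,X_1] = ((-1.6)·(-1.6) + (0.4)·(0.4) + (0.4)·(0.4) + (0.4)·(0.4) + (0.4)·(0.4)) / 4 = 3.2/4 = 0.8
  s[X_1,X_2] = ((-1.6)·(1) + (0.4)·(-1) + (0.4)·(-1) + (0.4)·(2) + (0.4)·(-1)) / 4 = -2/4 = -0.5
  s[X_1,X_3] = ((-1.6)·(1.2) + (0.4)·(-1.8) + (0.4)·(1.2) + (0.4)·(0.2) + (0.4)·(-0.8)) / 4 = -2.4/4 = -0.6
  s[X_2,X_2] = ((1)·(1) + (-1)·(-1) + (-1)·(-1) + (2)·(2) + (-1)·(-1)) / 4 = 8/4 = 2
  s[X_2,X_3] = ((1)·(1.2) + (-1)·(-1.8) + (-1)·(1.2) + (2)·(0.2) + (-1)·(-0.8)) / 4 = 3/4 = 0.75
  s[X_3,X_3] = ((1.2)·(1.2) + (-1.8)·(-1.8) + (1.2)·(1.2) + (0.2)·(0.2) + (-0.8)·(-0.8)) / 4 = 6.8/4 = 1.7
  Sample standard deviations s_i = √(s[i,i]):
  s(X_1) = √(0.8) = 0.8944
  s(X_2) = √(2) = 1.4142
  s(X_3) = √(1.7) = 1.3038

Step 3 — r_{ij} = s_{ij} / (s_i · s_j):
  r[X_1,X_1] = 1 (diagonal).
  r[X_1,X_2] = -0.5 / (0.8944 · 1.4142) = -0.5 / 1.2649 = -0.3953
  r[X_1,X_3] = -0.6 / (0.8944 · 1.3038) = -0.6 / 1.1662 = -0.5145
  r[X_2,X_2] = 1 (diagonal).
  r[X_2,X_3] = 0.75 / (1.4142 · 1.3038) = 0.75 / 1.8439 = 0.4067
  r[X_3,X_3] = 1 (diagonal).

R is symmetric with unit diagonal. Assembling:

R = [[1, -0.3953, -0.5145],
 [-0.3953, 1, 0.4067],
 [-0.5145, 0.4067, 1]]


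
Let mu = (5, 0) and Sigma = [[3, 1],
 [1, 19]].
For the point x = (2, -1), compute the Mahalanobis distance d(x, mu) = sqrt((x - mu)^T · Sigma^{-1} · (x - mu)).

Step 1 — centre the observation: (x - mu) = (-3, -1).

Step 2 — invert Sigma. det(Sigma) = 3·19 - (1)² = 56.
  Sigma^{-1} = (1/det) · [[d, -b], [-b, a]] = [[0.3393, -0.0179],
 [-0.0179, 0.0536]].

Step 3 — form the quadratic (x - mu)^T · Sigma^{-1} · (x - mu):
  Sigma^{-1} · (x - mu) = (-1, 0).
  (x - mu)^T · [Sigma^{-1} · (x - mu)] = (-3)·(-1) + (-1)·(0) = 3.

Step 4 — take square root: d = √(3) ≈ 1.7321.

d(x, mu) = √(3) ≈ 1.7321


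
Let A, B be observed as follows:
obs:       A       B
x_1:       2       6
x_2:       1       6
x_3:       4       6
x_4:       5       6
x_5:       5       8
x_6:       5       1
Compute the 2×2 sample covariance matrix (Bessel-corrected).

Step 1 — column means:
  mean(A) = (2 + 1 + 4 + 5 + 5 + 5) / 6 = 22/6 = 3.6667
  mean(B) = (6 + 6 + 6 + 6 + 8 + 1) / 6 = 33/6 = 5.5

Step 2 — sample covariance S[i,j] = (1/(n-1)) · Σ_k (x_{k,i} - mean_i) · (x_{k,j} - mean_j), with n-1 = 5.
  S[A,A] = ((-1.6667)·(-1.6667) + (-2.6667)·(-2.6667) + (0.3333)·(0.3333) + (1.3333)·(1.3333) + (1.3333)·(1.3333) + (1.3333)·(1.3333)) / 5 = 15.3333/5 = 3.0667
  S[A,B] = ((-1.6667)·(0.5) + (-2.6667)·(0.5) + (0.3333)·(0.5) + (1.3333)·(0.5) + (1.3333)·(2.5) + (1.3333)·(-4.5)) / 5 = -4/5 = -0.8
  S[B,B] = ((0.5)·(0.5) + (0.5)·(0.5) + (0.5)·(0.5) + (0.5)·(0.5) + (2.5)·(2.5) + (-4.5)·(-4.5)) / 5 = 27.5/5 = 5.5

S is symmetric (S[j,i] = S[i,j]). Assembling:

S = [[3.0667, -0.8],
 [-0.8, 5.5]]


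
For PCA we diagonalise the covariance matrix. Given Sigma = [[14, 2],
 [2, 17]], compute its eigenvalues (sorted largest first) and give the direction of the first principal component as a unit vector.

Step 1 — characteristic polynomial of 2×2 Sigma:
  det(Sigma - λI) = λ² - trace · λ + det = 0.
  trace = 14 + 17 = 31, det = 14·17 - (2)² = 234.
Step 2 — discriminant:
  Δ = trace² - 4·det = 961 - 936 = 25.
Step 3 — eigenvalues:
  λ = (trace ± √Δ)/2 = (31 ± 5)/2,
  λ_1 = 18,  λ_2 = 13.

Step 4 — unit eigenvector for λ_1: solve (Sigma - λ_1 I)v = 0. First row:
  (14 - 18)·v_x + (2)·v_y = 0, i.e. (-4)·v_x + (2)·v_y = 0,
  so v ∝ (b, λ_1 - a) = (2, 4) = u.
  ||u|| = √((2)² + (4)²) = √(20) ≈ 4.4721,
  v_1 = u/||u|| ≈ (0.4472, 0.8944) (||v_1|| = 1).

λ_1 = 18,  λ_2 = 13;  v_1 ≈ (0.4472, 0.8944)


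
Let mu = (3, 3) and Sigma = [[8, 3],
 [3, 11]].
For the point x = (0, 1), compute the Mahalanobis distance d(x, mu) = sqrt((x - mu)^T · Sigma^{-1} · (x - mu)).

Step 1 — centre the observation: (x - mu) = (-3, -2).

Step 2 — invert Sigma. det(Sigma) = 8·11 - (3)² = 79.
  Sigma^{-1} = (1/det) · [[d, -b], [-b, a]] = [[0.1392, -0.038],
 [-0.038, 0.1013]].

Step 3 — form the quadratic (x - mu)^T · Sigma^{-1} · (x - mu):
  Sigma^{-1} · (x - mu) = (-0.3418, -0.0886).
  (x - mu)^T · [Sigma^{-1} · (x - mu)] = (-3)·(-0.3418) + (-2)·(-0.0886) = 1.2025.

Step 4 — take square root: d = √(1.2025) ≈ 1.0966.

d(x, mu) = √(1.2025) ≈ 1.0966


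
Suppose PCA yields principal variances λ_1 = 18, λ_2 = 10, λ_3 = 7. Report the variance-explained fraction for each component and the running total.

Step 1 — total variance = trace(Sigma) = Σ λ_i = 18 + 10 + 7 = 35.

Step 2 — fraction explained by component i = λ_i / Σ λ:
  PC1: 18/35 = 0.5143
  PC2: 10/35 = 0.2857
  PC3: 7/35 = 0.2

Step 3 — cumulative fraction after k components = (λ_1 + ... + λ_k) / Σ λ:
  k = 1: 18/35 = 0.5143
  k = 2: (18 + 10)/35 = 28/35 = 0.8
  k = 3: (18 + 10 + 7)/35 = 35/35 = 1

Summary (fraction, with percent):

explained: PC1 0.5143 (51.43%), PC2 0.2857 (28.57%), PC3 0.2 (20%);  cumulative: 0.5143, 0.8, 1


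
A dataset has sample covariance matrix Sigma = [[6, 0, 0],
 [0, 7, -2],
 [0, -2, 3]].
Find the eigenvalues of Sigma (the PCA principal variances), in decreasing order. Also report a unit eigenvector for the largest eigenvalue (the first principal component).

Step 1 — characteristic polynomial p(λ) = det(λI - Sigma) = λ³ - tr·λ² + c_1·λ - det, where tr = trace, c_1 = sum of the principal 2×2 minors, det = det(Sigma):
  tr = 6 + 7 + 3 = 16,
  c_1 = (6·7 - (0)²) + (6·3 - (0)²) + (7·3 - (-2)²) = 42 + 18 + 17 = 77,
  det = 6·(7·3 - (-2)²) - (0)·((0)·3 - (-2)·(0)) + (0)·((0)·(-2) - 7·(0)) = 6·(17) - (0)·(0) + (0)·(0) = 102.
  So p(λ) = λ³ - 16λ² + 77λ - 102.
Step 2 — look for an integer root (rational root theorem: any rational root is an integer divisor of 102). Testing λ = 6:
  p(6) = 216 - 576 + 462 - 102 = 0  ✓
  Dividing out (λ - 6): p(λ) = (λ - 6)(λ² - 10λ + 17).
Step 3 — remaining eigenvalues from the quadratic λ² - 10λ + 17 = 0:
  Δ = 10² - 4·17 = 100 - 68 = 32,  λ = (10 ± √32)/2 = (10 ± 5.6569)/2 ≈ 7.8284 or 2.1716.
  Sorted: λ_1 = 7.8284,  λ_2 = 6,  λ_3 = 2.1716  (check: sum = 16 = tr ✓).

Step 4 — unit eigenvector for λ_1 ≈ 7.8284: v spans the null space of (Sigma - λ_1 I), whose rows are
  r_1 = (-1.8284, 0, 0),  r_2 = (0, -0.8284, -2),  r_3 = (0, -2, -4.8284).
  v is orthogonal to every row, so take v ∝ r_1 × r_2 = ((0)·(-2) - (0)·(-0.8284), (0)·(0) - (-1.8284)·(-2), (-1.8284)·(-0.8284) - (0)·(0)) ≈ (0, -3.6569, 1.5147).
  Rescale (multiply by -1 so the first nonzero entry is positive): u = (0, 3.6569, -1.5147).
  ||u|| = √((0)² + (3.6569)² + (-1.5147)²) = √(15.667) ≈ 3.9582,  v_1 = u/||u|| ≈ (0, 0.9239, -0.3827) (||v_1|| = 1).

λ_1 = 7.8284,  λ_2 = 6,  λ_3 = 2.1716;  v_1 ≈ (0, 0.9239, -0.3827)


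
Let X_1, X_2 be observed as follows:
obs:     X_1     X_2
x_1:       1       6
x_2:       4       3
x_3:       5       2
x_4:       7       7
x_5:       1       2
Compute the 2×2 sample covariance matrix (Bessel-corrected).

Step 1 — column means:
  mean(X_1) = (1 + 4 + 5 + 7 + 1) / 5 = 18/5 = 3.6
  mean(X_2) = (6 + 3 + 2 + 7 + 2) / 5 = 20/5 = 4

Step 2 — sample covariance S[i,j] = (1/(n-1)) · Σ_k (x_{k,i} - mean_i) · (x_{k,j} - mean_j), with n-1 = 4.
  S[X_1,X_1] = ((-2.6)·(-2.6) + (0.4)·(0.4) + (1.4)·(1.4) + (3.4)·(3.4) + (-2.6)·(-2.6)) / 4 = 27.2/4 = 6.8
  S[X_1,X_2] = ((-2.6)·(2) + (0.4)·(-1) + (1.4)·(-2) + (3.4)·(3) + (-2.6)·(-2)) / 4 = 7/4 = 1.75
  S[X_2,X_2] = ((2)·(2) + (-1)·(-1) + (-2)·(-2) + (3)·(3) + (-2)·(-2)) / 4 = 22/4 = 5.5

S is symmetric (S[j,i] = S[i,j]). Assembling:

S = [[6.8, 1.75],
 [1.75, 5.5]]


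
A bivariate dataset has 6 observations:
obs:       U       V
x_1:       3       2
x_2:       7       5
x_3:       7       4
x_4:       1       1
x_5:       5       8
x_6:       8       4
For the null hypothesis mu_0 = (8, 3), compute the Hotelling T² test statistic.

Step 1 — sample mean vector:
  mean(U) = (3 + 7 + 7 + 1 + 5 + 8) / 6 = 31/6 = 5.1667
  mean(V) = (2 + 5 + 4 + 1 + 8 + 4) / 6 = 24/6 = 4
  x̄ = (5.1667, 4),  deviation x̄ - mu_0 = (5.1667, 4) - (8, 3) = (-2.8333, 1).

Step 2 — sample covariance matrix, S[i,j] = (1/(n-1)) · Σ_k (x_{k,i} - mean_i) · (x_{k,j} - mean_j), divisor n-1 = 5:
  S[U,U] = ((-2.1667)·(-2.1667) + (1.8333)·(1.8333) + (1.8333)·(1.8333) + (-4.1667)·(-4.1667) + (-0.1667)·(-0.1667) + (2.8333)·(2.8333)) / 5 = 36.8333/5 = 7.3667
  S[U,V] = ((-2.1667)·(-2) + (1.8333)·(1) + (1.8333)·(0) + (-4.1667)·(-3) + (-0.1667)·(4) + (2.8333)·(0)) / 5 = 18/5 = 3.6
  S[V,V] = ((-2)·(-2) + (1)·(1) + (0)·(0) + (-3)·(-3) + (4)·(4) + (0)·(0)) / 5 = 30/5 = 6
  S = [[7.3667, 3.6],
 [3.6, 6]].

Step 3 — invert S. det(S) = 7.3667·6 - (3.6)² = 31.24.
  S^{-1} = (1/det) · [[d, -b], [-b, a]] = [[0.1921, -0.1152],
 [-0.1152, 0.2358]].

Step 4 — quadratic form (x̄ - mu_0)^T · S^{-1} · (x̄ - mu_0):
  S^{-1} · (x̄ - mu_0) = (-0.6594, 0.5623),
  (x̄ - mu_0)^T · [...] = (-2.8333)·(-0.6594) + (1)·(0.5623) = 2.4306.

Step 5 — scale by n: T² = 6 · 2.4306 = 14.5839.

T² ≈ 14.5839


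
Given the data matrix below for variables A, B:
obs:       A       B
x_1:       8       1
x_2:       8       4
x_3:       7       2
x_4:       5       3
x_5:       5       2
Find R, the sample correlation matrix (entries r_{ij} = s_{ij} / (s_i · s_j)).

Step 1 — column means:
  mean(A) = (8 + 8 + 7 + 5 + 5) / 5 = 33/5 = 6.6
  mean(B) = (1 + 4 + 2 + 3 + 2) / 5 = 12/5 = 2.4

Step 2 — sample variances and covariances s[i,j] = (1/(n-1)) · Σ_k (x_{k,i} - mean_i) · (x_{k,j} - mean_j), with n-1 = 4:
  s[A,A] = ((1.4)·(1.4) + (1.4)·(1.4) + (0.4)·(0.4) + (-1.6)·(-1.6) + (-1.6)·(-1.6)) / 4 = 9.2/4 = 2.3
  s[A,B] = ((1.4)·(-1.4) + (1.4)·(1.6) + (0.4)·(-0.4) + (-1.6)·(0.6) + (-1.6)·(-0.4)) / 4 = -0.2/4 = -0.05
  s[B,B] = ((-1.4)·(-1.4) + (1.6)·(1.6) + (-0.4)·(-0.4) + (0.6)·(0.6) + (-0.4)·(-0.4)) / 4 = 5.2/4 = 1.3
  Sample standard deviations s_i = √(s[i,i]):
  s(A) = √(2.3) = 1.5166
  s(B) = √(1.3) = 1.1402

Step 3 — r_{ij} = s_{ij} / (s_i · s_j):
  r[A,A] = 1 (diagonal).
  r[A,B] = -0.05 / (1.5166 · 1.1402) = -0.05 / 1.7292 = -0.0289
  r[B,B] = 1 (diagonal).

R is symmetric with unit diagonal. Assembling:

R = [[1, -0.0289],
 [-0.0289, 1]]


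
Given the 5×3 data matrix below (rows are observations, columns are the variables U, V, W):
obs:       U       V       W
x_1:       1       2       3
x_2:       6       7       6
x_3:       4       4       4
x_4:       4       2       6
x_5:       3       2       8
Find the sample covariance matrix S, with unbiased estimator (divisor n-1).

Step 1 — column means:
  mean(U) = (1 + 6 + 4 + 4 + 3) / 5 = 18/5 = 3.6
  mean(V) = (2 + 7 + 4 + 2 + 2) / 5 = 17/5 = 3.4
  mean(W) = (3 + 6 + 4 + 6 + 8) / 5 = 27/5 = 5.4

Step 2 — sample covariance S[i,j] = (1/(n-1)) · Σ_k (x_{k,i} - mean_i) · (x_{k,j} - mean_j), with n-1 = 4.
  S[U,U] = ((-2.6)·(-2.6) + (2.4)·(2.4) + (0.4)·(0.4) + (0.4)·(0.4) + (-0.6)·(-0.6)) / 4 = 13.2/4 = 3.3
  S[U,V] = ((-2.6)·(-1.4) + (2.4)·(3.6) + (0.4)·(0.6) + (0.4)·(-1.4) + (-0.6)·(-1.4)) / 4 = 12.8/4 = 3.2
  S[U,W] = ((-2.6)·(-2.4) + (2.4)·(0.6) + (0.4)·(-1.4) + (0.4)·(0.6) + (-0.6)·(2.6)) / 4 = 5.8/4 = 1.45
  S[V,V] = ((-1.4)·(-1.4) + (3.6)·(3.6) + (0.6)·(0.6) + (-1.4)·(-1.4) + (-1.4)·(-1.4)) / 4 = 19.2/4 = 4.8
  S[V,W] = ((-1.4)·(-2.4) + (3.6)·(0.6) + (0.6)·(-1.4) + (-1.4)·(0.6) + (-1.4)·(2.6)) / 4 = 0.2/4 = 0.05
  S[W,W] = ((-2.4)·(-2.4) + (0.6)·(0.6) + (-1.4)·(-1.4) + (0.6)·(0.6) + (2.6)·(2.6)) / 4 = 15.2/4 = 3.8

S is symmetric (S[j,i] = S[i,j]). Assembling:

S = [[3.3, 3.2, 1.45],
 [3.2, 4.8, 0.05],
 [1.45, 0.05, 3.8]]


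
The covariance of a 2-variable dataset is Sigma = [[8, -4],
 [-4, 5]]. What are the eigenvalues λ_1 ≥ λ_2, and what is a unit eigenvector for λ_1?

Step 1 — characteristic polynomial of 2×2 Sigma:
  det(Sigma - λI) = λ² - trace · λ + det = 0.
  trace = 8 + 5 = 13, det = 8·5 - (-4)² = 24.
Step 2 — discriminant:
  Δ = trace² - 4·det = 169 - 96 = 73.
Step 3 — eigenvalues:
  λ = (trace ± √Δ)/2 = (13 ± 8.544)/2,
  λ_1 = 10.772,  λ_2 = 2.228.

Step 4 — unit eigenvector for λ_1: solve (Sigma - λ_1 I)v = 0. First row:
  (8 - 10.772)·v_x + (-4)·v_y = 0, i.e. (-2.772)·v_x + (-4)·v_y = 0,
  so v ∝ (b, λ_1 - a) = (-4, 2.772); multiply by -1 so the first entry is positive: u = (4, -2.772).
  ||u|| = √((4)² + (-2.772)²) = √(23.684) ≈ 4.8666,
  v_1 = u/||u|| ≈ (0.8219, -0.5696) (||v_1|| = 1).

λ_1 = 10.772,  λ_2 = 2.228;  v_1 ≈ (0.8219, -0.5696)


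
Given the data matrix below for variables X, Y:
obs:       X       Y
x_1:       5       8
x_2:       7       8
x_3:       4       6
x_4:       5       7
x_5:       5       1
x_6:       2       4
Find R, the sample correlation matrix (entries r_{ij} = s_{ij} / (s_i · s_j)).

Step 1 — column means:
  mean(X) = (5 + 7 + 4 + 5 + 5 + 2) / 6 = 28/6 = 4.6667
  mean(Y) = (8 + 8 + 6 + 7 + 1 + 4) / 6 = 34/6 = 5.6667

Step 2 — sample variances and covariances s[i,j] = (1/(n-1)) · Σ_k (x_{k,i} - mean_i) · (x_{k,j} - mean_j), with n-1 = 5:
  s[X,X] = ((0.3333)·(0.3333) + (2.3333)·(2.3333) + (-0.6667)·(-0.6667) + (0.3333)·(0.3333) + (0.3333)·(0.3333) + (-2.6667)·(-2.6667)) / 5 = 13.3333/5 = 2.6667
  s[X,Y] = ((0.3333)·(2.3333) + (2.3333)·(2.3333) + (-0.6667)·(0.3333) + (0.3333)·(1.3333) + (0.3333)·(-4.6667) + (-2.6667)·(-1.6667)) / 5 = 9.3333/5 = 1.8667
  s[Y,Y] = ((2.3333)·(2.3333) + (2.3333)·(2.3333) + (0.3333)·(0.3333) + (1.3333)·(1.3333) + (-4.6667)·(-4.6667) + (-1.6667)·(-1.6667)) / 5 = 37.3333/5 = 7.4667
  Sample standard deviations s_i = √(s[i,i]):
  s(X) = √(2.6667) = 1.633
  s(Y) = √(7.4667) = 2.7325

Step 3 — r_{ij} = s_{ij} / (s_i · s_j):
  r[X,X] = 1 (diagonal).
  r[X,Y] = 1.8667 / (1.633 · 2.7325) = 1.8667 / 4.4622 = 0.4183
  r[Y,Y] = 1 (diagonal).

R is symmetric with unit diagonal. Assembling:

R = [[1, 0.4183],
 [0.4183, 1]]


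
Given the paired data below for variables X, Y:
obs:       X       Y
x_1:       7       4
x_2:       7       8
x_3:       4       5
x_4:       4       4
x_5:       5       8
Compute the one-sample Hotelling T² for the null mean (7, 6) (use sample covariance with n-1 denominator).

Step 1 — sample mean vector:
  mean(X) = (7 + 7 + 4 + 4 + 5) / 5 = 27/5 = 5.4
  mean(Y) = (4 + 8 + 5 + 4 + 8) / 5 = 29/5 = 5.8
  x̄ = (5.4, 5.8),  deviation x̄ - mu_0 = (5.4, 5.8) - (7, 6) = (-1.6, -0.2).

Step 2 — sample covariance matrix, S[i,j] = (1/(n-1)) · Σ_k (x_{k,i} - mean_i) · (x_{k,j} - mean_j), divisor n-1 = 4:
  S[X,X] = ((1.6)·(1.6) + (1.6)·(1.6) + (-1.4)·(-1.4) + (-1.4)·(-1.4) + (-0.4)·(-0.4)) / 4 = 9.2/4 = 2.3
  S[X,Y] = ((1.6)·(-1.8) + (1.6)·(2.2) + (-1.4)·(-0.8) + (-1.4)·(-1.8) + (-0.4)·(2.2)) / 4 = 3.4/4 = 0.85
  S[Y,Y] = ((-1.8)·(-1.8) + (2.2)·(2.2) + (-0.8)·(-0.8) + (-1.8)·(-1.8) + (2.2)·(2.2)) / 4 = 16.8/4 = 4.2
  S = [[2.3, 0.85],
 [0.85, 4.2]].

Step 3 — invert S. det(S) = 2.3·4.2 - (0.85)² = 8.9375.
  S^{-1} = (1/det) · [[d, -b], [-b, a]] = [[0.4699, -0.0951],
 [-0.0951, 0.2573]].

Step 4 — quadratic form (x̄ - mu_0)^T · S^{-1} · (x̄ - mu_0):
  S^{-1} · (x̄ - mu_0) = (-0.7329, 0.1007),
  (x̄ - mu_0)^T · [...] = (-1.6)·(-0.7329) + (-0.2)·(0.1007) = 1.1524.

Step 5 — scale by n: T² = 5 · 1.1524 = 5.7622.

T² ≈ 5.7622


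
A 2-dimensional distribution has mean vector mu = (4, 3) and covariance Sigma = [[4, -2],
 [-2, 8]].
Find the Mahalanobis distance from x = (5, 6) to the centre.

Step 1 — centre the observation: (x - mu) = (1, 3).

Step 2 — invert Sigma. det(Sigma) = 4·8 - (-2)² = 28.
  Sigma^{-1} = (1/det) · [[d, -b], [-b, a]] = [[0.2857, 0.0714],
 [0.0714, 0.1429]].

Step 3 — form the quadratic (x - mu)^T · Sigma^{-1} · (x - mu):
  Sigma^{-1} · (x - mu) = (0.5, 0.5).
  (x - mu)^T · [Sigma^{-1} · (x - mu)] = (1)·(0.5) + (3)·(0.5) = 2.

Step 4 — take square root: d = √(2) ≈ 1.4142.

d(x, mu) = √(2) ≈ 1.4142


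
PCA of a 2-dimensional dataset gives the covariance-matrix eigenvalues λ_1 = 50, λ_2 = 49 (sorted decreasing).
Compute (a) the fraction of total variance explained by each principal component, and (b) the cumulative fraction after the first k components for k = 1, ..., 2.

Step 1 — total variance = trace(Sigma) = Σ λ_i = 50 + 49 = 99.

Step 2 — fraction explained by component i = λ_i / Σ λ:
  PC1: 50/99 = 0.5051
  PC2: 49/99 = 0.4949

Step 3 — cumulative fraction after k components = (λ_1 + ... + λ_k) / Σ λ:
  k = 1: 50/99 = 0.5051
  k = 2: (50 + 49)/99 = 99/99 = 1

Summary (fraction, with percent):

explained: PC1 0.5051 (50.51%), PC2 0.4949 (49.49%);  cumulative: 0.5051, 1


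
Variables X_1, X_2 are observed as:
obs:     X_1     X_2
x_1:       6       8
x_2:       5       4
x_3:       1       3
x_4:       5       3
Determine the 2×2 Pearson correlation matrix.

Step 1 — column means:
  mean(X_1) = (6 + 5 + 1 + 5) / 4 = 17/4 = 4.25
  mean(X_2) = (8 + 4 + 3 + 3) / 4 = 18/4 = 4.5

Step 2 — sample variances and covariances s[i,j] = (1/(n-1)) · Σ_k (x_{k,i} - mean_i) · (x_{k,j} - mean_j), with n-1 = 3:
  s[X_1,X_1] = ((1.75)·(1.75) + (0.75)·(0.75) + (-3.25)·(-3.25) + (0.75)·(0.75)) / 3 = 14.75/3 = 4.9167
  s[X_1,X_2] = ((1.75)·(3.5) + (0.75)·(-0.5) + (-3.25)·(-1.5) + (0.75)·(-1.5)) / 3 = 9.5/3 = 3.1667
  s[X_2,X_2] = ((3.5)·(3.5) + (-0.5)·(-0.5) + (-1.5)·(-1.5) + (-1.5)·(-1.5)) / 3 = 17/3 = 5.6667
  Sample standard deviations s_i = √(s[i,i]):
  s(X_1) = √(4.9167) = 2.2174
  s(X_2) = √(5.6667) = 2.3805

Step 3 — r_{ij} = s_{ij} / (s_i · s_j):
  r[X_1,X_1] = 1 (diagonal).
  r[X_1,X_2] = 3.1667 / (2.2174 · 2.3805) = 3.1667 / 5.2784 = 0.5999
  r[X_2,X_2] = 1 (diagonal).

R is symmetric with unit diagonal. Assembling:

R = [[1, 0.5999],
 [0.5999, 1]]


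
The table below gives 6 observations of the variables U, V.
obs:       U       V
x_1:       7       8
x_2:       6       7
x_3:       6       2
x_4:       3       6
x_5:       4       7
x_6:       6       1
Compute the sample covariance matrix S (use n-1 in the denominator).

Step 1 — column means:
  mean(U) = (7 + 6 + 6 + 3 + 4 + 6) / 6 = 32/6 = 5.3333
  mean(V) = (8 + 7 + 2 + 6 + 7 + 1) / 6 = 31/6 = 5.1667

Step 2 — sample covariance S[i,j] = (1/(n-1)) · Σ_k (x_{k,i} - mean_i) · (x_{k,j} - mean_j), with n-1 = 5.
  S[U,U] = ((1.6667)·(1.6667) + (0.6667)·(0.6667) + (0.6667)·(0.6667) + (-2.3333)·(-2.3333) + (-1.3333)·(-1.3333) + (0.6667)·(0.6667)) / 5 = 11.3333/5 = 2.2667
  S[U,V] = ((1.6667)·(2.8333) + (0.6667)·(1.8333) + (0.6667)·(-3.1667) + (-2.3333)·(0.8333) + (-1.3333)·(1.8333) + (0.6667)·(-4.1667)) / 5 = -3.3333/5 = -0.6667
  S[V,V] = ((2.8333)·(2.8333) + (1.8333)·(1.8333) + (-3.1667)·(-3.1667) + (0.8333)·(0.8333) + (1.8333)·(1.8333) + (-4.1667)·(-4.1667)) / 5 = 42.8333/5 = 8.5667

S is symmetric (S[j,i] = S[i,j]). Assembling:

S = [[2.2667, -0.6667],
 [-0.6667, 8.5667]]


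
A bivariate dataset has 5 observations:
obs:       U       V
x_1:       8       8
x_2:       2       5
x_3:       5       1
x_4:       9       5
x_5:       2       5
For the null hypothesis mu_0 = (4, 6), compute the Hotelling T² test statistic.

Step 1 — sample mean vector:
  mean(U) = (8 + 2 + 5 + 9 + 2) / 5 = 26/5 = 5.2
  mean(V) = (8 + 5 + 1 + 5 + 5) / 5 = 24/5 = 4.8
  x̄ = (5.2, 4.8),  deviation x̄ - mu_0 = (5.2, 4.8) - (4, 6) = (1.2, -1.2).

Step 2 — sample covariance matrix, S[i,j] = (1/(n-1)) · Σ_k (x_{k,i} - mean_i) · (x_{k,j} - mean_j), divisor n-1 = 4:
  S[U,U] = ((2.8)·(2.8) + (-3.2)·(-3.2) + (-0.2)·(-0.2) + (3.8)·(3.8) + (-3.2)·(-3.2)) / 4 = 42.8/4 = 10.7
  S[U,V] = ((2.8)·(3.2) + (-3.2)·(0.2) + (-0.2)·(-3.8) + (3.8)·(0.2) + (-3.2)·(0.2)) / 4 = 9.2/4 = 2.3
  S[V,V] = ((3.2)·(3.2) + (0.2)·(0.2) + (-3.8)·(-3.8) + (0.2)·(0.2) + (0.2)·(0.2)) / 4 = 24.8/4 = 6.2
  S = [[10.7, 2.3],
 [2.3, 6.2]].

Step 3 — invert S. det(S) = 10.7·6.2 - (2.3)² = 61.05.
  S^{-1} = (1/det) · [[d, -b], [-b, a]] = [[0.1016, -0.0377],
 [-0.0377, 0.1753]].

Step 4 — quadratic form (x̄ - mu_0)^T · S^{-1} · (x̄ - mu_0):
  S^{-1} · (x̄ - mu_0) = (0.1671, -0.2555),
  (x̄ - mu_0)^T · [...] = (1.2)·(0.1671) + (-1.2)·(-0.2555) = 0.5071.

Step 5 — scale by n: T² = 5 · 0.5071 = 2.5356.

T² ≈ 2.5356


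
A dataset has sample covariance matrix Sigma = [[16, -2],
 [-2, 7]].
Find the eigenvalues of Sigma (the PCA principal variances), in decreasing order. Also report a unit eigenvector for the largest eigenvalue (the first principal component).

Step 1 — characteristic polynomial of 2×2 Sigma:
  det(Sigma - λI) = λ² - trace · λ + det = 0.
  trace = 16 + 7 = 23, det = 16·7 - (-2)² = 108.
Step 2 — discriminant:
  Δ = trace² - 4·det = 529 - 432 = 97.
Step 3 — eigenvalues:
  λ = (trace ± √Δ)/2 = (23 ± 9.8489)/2,
  λ_1 = 16.4244,  λ_2 = 6.5756.

Step 4 — unit eigenvector for λ_1: solve (Sigma - λ_1 I)v = 0. First row:
  (16 - 16.4244)·v_x + (-2)·v_y = 0, i.e. (-0.4244)·v_x + (-2)·v_y = 0,
  so v ∝ (b, λ_1 - a) = (-2, 0.4244); multiply by -1 so the first entry is positive: u = (2, -0.4244).
  ||u|| = √((2)² + (-0.4244)²) = √(4.1801) ≈ 2.0445,
  v_1 = u/||u|| ≈ (0.9782, -0.2076) (||v_1|| = 1).

λ_1 = 16.4244,  λ_2 = 6.5756;  v_1 ≈ (0.9782, -0.2076)


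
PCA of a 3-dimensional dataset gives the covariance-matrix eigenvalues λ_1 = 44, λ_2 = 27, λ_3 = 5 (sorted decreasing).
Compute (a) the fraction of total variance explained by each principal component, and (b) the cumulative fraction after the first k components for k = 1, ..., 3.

Step 1 — total variance = trace(Sigma) = Σ λ_i = 44 + 27 + 5 = 76.

Step 2 — fraction explained by component i = λ_i / Σ λ:
  PC1: 44/76 = 0.5789
  PC2: 27/76 = 0.3553
  PC3: 5/76 = 0.0658

Step 3 — cumulative fraction after k components = (λ_1 + ... + λ_k) / Σ λ:
  k = 1: 44/76 = 0.5789
  k = 2: (44 + 27)/76 = 71/76 = 0.9342
  k = 3: (44 + 27 + 5)/76 = 76/76 = 1

Summary (fraction, with percent):

explained: PC1 0.5789 (57.89%), PC2 0.3553 (35.53%), PC3 0.0658 (6.58%);  cumulative: 0.5789, 0.9342, 1


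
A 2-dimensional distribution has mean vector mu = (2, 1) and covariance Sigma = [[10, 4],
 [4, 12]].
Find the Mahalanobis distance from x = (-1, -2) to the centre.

Step 1 — centre the observation: (x - mu) = (-3, -3).

Step 2 — invert Sigma. det(Sigma) = 10·12 - (4)² = 104.
  Sigma^{-1} = (1/det) · [[d, -b], [-b, a]] = [[0.1154, -0.0385],
 [-0.0385, 0.0962]].

Step 3 — form the quadratic (x - mu)^T · Sigma^{-1} · (x - mu):
  Sigma^{-1} · (x - mu) = (-0.2308, -0.1731).
  (x - mu)^T · [Sigma^{-1} · (x - mu)] = (-3)·(-0.2308) + (-3)·(-0.1731) = 1.2115.

Step 4 — take square root: d = √(1.2115) ≈ 1.1007.

d(x, mu) = √(1.2115) ≈ 1.1007


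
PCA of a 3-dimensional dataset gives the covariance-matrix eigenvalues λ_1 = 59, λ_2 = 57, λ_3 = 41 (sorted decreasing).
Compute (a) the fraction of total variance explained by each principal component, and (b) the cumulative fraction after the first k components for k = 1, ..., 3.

Step 1 — total variance = trace(Sigma) = Σ λ_i = 59 + 57 + 41 = 157.

Step 2 — fraction explained by component i = λ_i / Σ λ:
  PC1: 59/157 = 0.3758
  PC2: 57/157 = 0.3631
  PC3: 41/157 = 0.2611

Step 3 — cumulative fraction after k components = (λ_1 + ... + λ_k) / Σ λ:
  k = 1: 59/157 = 0.3758
  k = 2: (59 + 57)/157 = 116/157 = 0.7389
  k = 3: (59 + 57 + 41)/157 = 157/157 = 1

Summary (fraction, with percent):

explained: PC1 0.3758 (37.58%), PC2 0.3631 (36.31%), PC3 0.2611 (26.11%);  cumulative: 0.3758, 0.7389, 1


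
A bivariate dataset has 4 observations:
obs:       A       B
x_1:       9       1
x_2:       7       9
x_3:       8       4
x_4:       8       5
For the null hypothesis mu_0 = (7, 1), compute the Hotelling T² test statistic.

Step 1 — sample mean vector:
  mean(A) = (9 + 7 + 8 + 8) / 4 = 32/4 = 8
  mean(B) = (1 + 9 + 4 + 5) / 4 = 19/4 = 4.75
  x̄ = (8, 4.75),  deviation x̄ - mu_0 = (8, 4.75) - (7, 1) = (1, 3.75).

Step 2 — sample covariance matrix, S[i,j] = (1/(n-1)) · Σ_k (x_{k,i} - mean_i) · (x_{k,j} - mean_j), divisor n-1 = 3:
  S[A,A] = ((1)·(1) + (-1)·(-1) + (0)·(0) + (0)·(0)) / 3 = 2/3 = 0.6667
  S[A,B] = ((1)·(-3.75) + (-1)·(4.25) + (0)·(-0.75) + (0)·(0.25)) / 3 = -8/3 = -2.6667
  S[B,B] = ((-3.75)·(-3.75) + (4.25)·(4.25) + (-0.75)·(-0.75) + (0.25)·(0.25)) / 3 = 32.75/3 = 10.9167
  S = [[0.6667, -2.6667],
 [-2.6667, 10.9167]].

Step 3 — invert S. det(S) = 0.6667·10.9167 - (-2.6667)² = 0.1667.
  S^{-1} = (1/det) · [[d, -b], [-b, a]] = [[65.5, 16],
 [16, 4]].

Step 4 — quadratic form (x̄ - mu_0)^T · S^{-1} · (x̄ - mu_0):
  S^{-1} · (x̄ - mu_0) = (125.5, 31),
  (x̄ - mu_0)^T · [...] = (1)·(125.5) + (3.75)·(31) = 241.75.

Step 5 — scale by n: T² = 4 · 241.75 = 967.

T² ≈ 967


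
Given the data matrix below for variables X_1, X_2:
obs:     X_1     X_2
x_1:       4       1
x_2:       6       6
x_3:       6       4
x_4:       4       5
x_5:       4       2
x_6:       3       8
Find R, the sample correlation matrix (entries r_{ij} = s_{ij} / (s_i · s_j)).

Step 1 — column means:
  mean(X_1) = (4 + 6 + 6 + 4 + 4 + 3) / 6 = 27/6 = 4.5
  mean(X_2) = (1 + 6 + 4 + 5 + 2 + 8) / 6 = 26/6 = 4.3333

Step 2 — sample variances and covariances s[i,j] = (1/(n-1)) · Σ_k (x_{k,i} - mean_i) · (x_{k,j} - mean_j), with n-1 = 5:
  s[X_1,X_1] = ((-0.5)·(-0.5) + (1.5)·(1.5) + (1.5)·(1.5) + (-0.5)·(-0.5) + (-0.5)·(-0.5) + (-1.5)·(-1.5)) / 5 = 7.5/5 = 1.5
  s[X_1,X_2] = ((-0.5)·(-3.3333) + (1.5)·(1.6667) + (1.5)·(-0.3333) + (-0.5)·(0.6667) + (-0.5)·(-2.3333) + (-1.5)·(3.6667)) / 5 = -1/5 = -0.2
  s[X_2,X_2] = ((-3.3333)·(-3.3333) + (1.6667)·(1.6667) + (-0.3333)·(-0.3333) + (0.6667)·(0.6667) + (-2.3333)·(-2.3333) + (3.6667)·(3.6667)) / 5 = 33.3333/5 = 6.6667
  Sample standard deviations s_i = √(s[i,i]):
  s(X_1) = √(1.5) = 1.2247
  s(X_2) = √(6.6667) = 2.582

Step 3 — r_{ij} = s_{ij} / (s_i · s_j):
  r[X_1,X_1] = 1 (diagonal).
  r[X_1,X_2] = -0.2 / (1.2247 · 2.582) = -0.2 / 3.1623 = -0.0632
  r[X_2,X_2] = 1 (diagonal).

R is symmetric with unit diagonal. Assembling:

R = [[1, -0.0632],
 [-0.0632, 1]]


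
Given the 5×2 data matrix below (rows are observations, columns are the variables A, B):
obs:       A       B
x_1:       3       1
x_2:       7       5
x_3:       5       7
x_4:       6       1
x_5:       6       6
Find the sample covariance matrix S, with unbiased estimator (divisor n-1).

Step 1 — column means:
  mean(A) = (3 + 7 + 5 + 6 + 6) / 5 = 27/5 = 5.4
  mean(B) = (1 + 5 + 7 + 1 + 6) / 5 = 20/5 = 4

Step 2 — sample covariance S[i,j] = (1/(n-1)) · Σ_k (x_{k,i} - mean_i) · (x_{k,j} - mean_j), with n-1 = 4.
  S[A,A] = ((-2.4)·(-2.4) + (1.6)·(1.6) + (-0.4)·(-0.4) + (0.6)·(0.6) + (0.6)·(0.6)) / 4 = 9.2/4 = 2.3
  S[A,B] = ((-2.4)·(-3) + (1.6)·(1) + (-0.4)·(3) + (0.6)·(-3) + (0.6)·(2)) / 4 = 7/4 = 1.75
  S[B,B] = ((-3)·(-3) + (1)·(1) + (3)·(3) + (-3)·(-3) + (2)·(2)) / 4 = 32/4 = 8

S is symmetric (S[j,i] = S[i,j]). Assembling:

S = [[2.3, 1.75],
 [1.75, 8]]


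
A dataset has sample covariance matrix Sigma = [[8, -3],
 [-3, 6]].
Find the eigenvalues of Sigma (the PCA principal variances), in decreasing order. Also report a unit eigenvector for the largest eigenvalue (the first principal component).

Step 1 — characteristic polynomial of 2×2 Sigma:
  det(Sigma - λI) = λ² - trace · λ + det = 0.
  trace = 8 + 6 = 14, det = 8·6 - (-3)² = 39.
Step 2 — discriminant:
  Δ = trace² - 4·det = 196 - 156 = 40.
Step 3 — eigenvalues:
  λ = (trace ± √Δ)/2 = (14 ± 6.3246)/2,
  λ_1 = 10.1623,  λ_2 = 3.8377.

Step 4 — unit eigenvector for λ_1: solve (Sigma - λ_1 I)v = 0. First row:
  (8 - 10.1623)·v_x + (-3)·v_y = 0, i.e. (-2.1623)·v_x + (-3)·v_y = 0,
  so v ∝ (b, λ_1 - a) = (-3, 2.1623); multiply by -1 so the first entry is positive: u = (3, -2.1623).
  ||u|| = √((3)² + (-2.1623)²) = √(13.6754) ≈ 3.698,
  v_1 = u/||u|| ≈ (0.8112, -0.5847) (||v_1|| = 1).

λ_1 = 10.1623,  λ_2 = 3.8377;  v_1 ≈ (0.8112, -0.5847)


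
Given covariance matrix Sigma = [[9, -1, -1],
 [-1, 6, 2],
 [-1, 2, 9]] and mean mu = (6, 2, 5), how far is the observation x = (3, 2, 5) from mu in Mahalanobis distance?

Step 1 — centre the observation: (x - mu) = (-3, 0, 0).

Step 2 — invert Sigma (cofactor / det for 3×3, or solve directly):
  Sigma^{-1} = [[0.1139, 0.0159, 0.0091],
 [0.0159, 0.1822, -0.0387],
 [0.0091, -0.0387, 0.1207]].

Step 3 — form the quadratic (x - mu)^T · Sigma^{-1} · (x - mu):
  Sigma^{-1} · (x - mu) = (-0.3417, -0.0478, -0.0273).
  (x - mu)^T · [Sigma^{-1} · (x - mu)] = (-3)·(-0.3417) + (0)·(-0.0478) + (0)·(-0.0273) = 1.0251.

Step 4 — take square root: d = √(1.0251) ≈ 1.0125.

d(x, mu) = √(1.0251) ≈ 1.0125


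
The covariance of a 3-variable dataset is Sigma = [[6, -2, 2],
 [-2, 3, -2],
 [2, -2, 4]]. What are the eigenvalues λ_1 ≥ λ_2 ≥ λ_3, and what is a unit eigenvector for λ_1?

Step 1 — characteristic polynomial p(λ) = det(λI - Sigma) = λ³ - tr·λ² + c_1·λ - det, where tr = trace, c_1 = sum of the principal 2×2 minors, det = det(Sigma):
  tr = 6 + 3 + 4 = 13,
  c_1 = (6·3 - (-2)²) + (6·4 - (2)²) + (3·4 - (-2)²) = 14 + 20 + 8 = 42,
  det = 6·(3·4 - (-2)²) - (-2)·((-2)·4 - (-2)·(2)) + (2)·((-2)·(-2) - 3·(2)) = 6·(8) - (-2)·(-4) + (2)·(-2) = 36.
  So p(λ) = λ³ - 13λ² + 42λ - 36.
Step 2 — look for an integer root (rational root theorem: any rational root is an integer divisor of 36). Testing λ = 3:
  p(3) = 27 - 117 + 126 - 36 = 0  ✓
  Dividing out (λ - 3): p(λ) = (λ - 3)(λ² - 10λ + 12).
Step 3 — remaining eigenvalues from the quadratic λ² - 10λ + 12 = 0:
  Δ = 10² - 4·12 = 100 - 48 = 52,  λ = (10 ± √52)/2 = (10 ± 7.2111)/2 ≈ 8.6056 or 1.3944.
  Sorted: λ_1 = 8.6056,  λ_2 = 3,  λ_3 = 1.3944  (check: sum = 13 = tr ✓).

Step 4 — unit eigenvector for λ_1 ≈ 8.6056: v spans the null space of (Sigma - λ_1 I), whose rows are
  r_1 = (-2.6056, -2, 2),  r_2 = (-2, -5.6056, -2),  r_3 = (2, -2, -4.6056).
  v is orthogonal to every row, so take v ∝ r_1 × r_2 = ((-2)·(-2) - (2)·(-5.6056), (2)·(-2) - (-2.6056)·(-2), (-2.6056)·(-5.6056) - (-2)·(-2)) ≈ (15.2111, -9.2111, 10.6056).
  Let u = (15.2111, -9.2111, 10.6056).
  ||u|| = √((15.2111)² + (-9.2111)² + (10.6056)²) = √(428.6998) ≈ 20.7051,  v_1 = u/||u|| ≈ (0.7347, -0.4449, 0.5122) (||v_1|| = 1).

λ_1 = 8.6056,  λ_2 = 3,  λ_3 = 1.3944;  v_1 ≈ (0.7347, -0.4449, 0.5122)
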